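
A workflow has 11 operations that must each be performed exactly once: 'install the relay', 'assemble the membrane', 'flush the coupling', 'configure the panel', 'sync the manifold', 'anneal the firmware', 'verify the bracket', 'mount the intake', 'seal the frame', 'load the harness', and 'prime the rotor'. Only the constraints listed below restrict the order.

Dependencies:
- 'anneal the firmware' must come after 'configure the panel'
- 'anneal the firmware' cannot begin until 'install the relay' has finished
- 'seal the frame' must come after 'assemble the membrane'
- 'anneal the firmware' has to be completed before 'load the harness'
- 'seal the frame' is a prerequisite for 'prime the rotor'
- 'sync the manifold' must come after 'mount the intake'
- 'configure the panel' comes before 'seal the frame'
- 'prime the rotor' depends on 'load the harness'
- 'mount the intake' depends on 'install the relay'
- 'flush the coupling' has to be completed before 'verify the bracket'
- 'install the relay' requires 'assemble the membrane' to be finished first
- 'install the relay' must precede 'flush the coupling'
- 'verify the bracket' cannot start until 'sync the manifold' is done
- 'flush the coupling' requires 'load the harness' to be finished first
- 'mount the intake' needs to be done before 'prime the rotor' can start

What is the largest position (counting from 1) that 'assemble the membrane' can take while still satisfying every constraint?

2

The operations that are forced after 'assemble the membrane', directly or by a chain of constraints, are 'install the relay', 'flush the coupling', 'sync the manifold', 'anneal the firmware', 'verify the bracket', 'mount the intake', 'seal the frame', 'load the harness', 'prime the rotor'. That's 9 operations.
So at least 9 operations follow 'assemble the membrane', putting 'assemble the membrane' no later than position 2. That position is achievable by scheduling everything else first.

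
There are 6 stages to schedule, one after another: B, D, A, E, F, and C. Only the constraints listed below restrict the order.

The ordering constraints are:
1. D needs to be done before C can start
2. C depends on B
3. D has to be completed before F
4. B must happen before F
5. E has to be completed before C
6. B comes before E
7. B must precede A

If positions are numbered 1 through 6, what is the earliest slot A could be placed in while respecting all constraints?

2

Working backwards through the constraints from A, its only required predecessor is B.
So at minimum 1 stage comes before A, putting A no earlier than position 2. That position is achievable by scheduling exactly that predecessor first.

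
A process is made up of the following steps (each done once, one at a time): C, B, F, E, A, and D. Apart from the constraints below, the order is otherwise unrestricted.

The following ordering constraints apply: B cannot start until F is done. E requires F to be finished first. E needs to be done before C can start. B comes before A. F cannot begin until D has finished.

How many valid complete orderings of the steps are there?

6

D is the only step with nothing required before it, so every ordering starts there.
Systematically extending each partial ordering one step at a time and counting, there are 6 complete orderings.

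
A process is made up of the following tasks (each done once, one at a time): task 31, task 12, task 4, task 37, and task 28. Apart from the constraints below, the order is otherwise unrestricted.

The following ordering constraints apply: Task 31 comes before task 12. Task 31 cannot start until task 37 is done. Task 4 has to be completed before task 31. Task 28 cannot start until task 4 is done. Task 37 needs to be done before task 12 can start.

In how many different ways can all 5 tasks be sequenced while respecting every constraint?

7

The tasks with no prerequisites are task 4, task 37; any of them can be placed first.
Systematically extending each partial ordering one task at a time and counting, there are 7 complete orderings.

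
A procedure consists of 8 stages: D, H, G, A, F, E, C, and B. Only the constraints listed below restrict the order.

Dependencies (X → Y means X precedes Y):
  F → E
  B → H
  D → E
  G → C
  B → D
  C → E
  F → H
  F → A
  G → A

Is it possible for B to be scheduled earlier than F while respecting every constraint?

No chain of constraints runs from F to B, so F is not required to come first.
That means at least one valid schedule has B before F.

Yes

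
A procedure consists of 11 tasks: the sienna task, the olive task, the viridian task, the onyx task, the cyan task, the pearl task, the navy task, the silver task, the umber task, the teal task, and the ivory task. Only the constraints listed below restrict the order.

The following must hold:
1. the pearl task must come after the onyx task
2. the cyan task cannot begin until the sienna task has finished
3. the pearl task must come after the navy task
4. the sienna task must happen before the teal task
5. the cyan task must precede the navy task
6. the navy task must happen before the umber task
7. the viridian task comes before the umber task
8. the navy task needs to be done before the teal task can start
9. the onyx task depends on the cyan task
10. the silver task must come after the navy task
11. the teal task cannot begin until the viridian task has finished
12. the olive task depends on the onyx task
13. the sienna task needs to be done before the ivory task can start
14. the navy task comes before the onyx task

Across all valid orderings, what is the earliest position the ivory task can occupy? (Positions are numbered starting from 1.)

The only task forced before the ivory task (directly or transitively) is the sienna task.
So at minimum 1 task comes before the ivory task, putting the ivory task no earlier than position 2. That position is achievable by scheduling exactly that predecessor first.

2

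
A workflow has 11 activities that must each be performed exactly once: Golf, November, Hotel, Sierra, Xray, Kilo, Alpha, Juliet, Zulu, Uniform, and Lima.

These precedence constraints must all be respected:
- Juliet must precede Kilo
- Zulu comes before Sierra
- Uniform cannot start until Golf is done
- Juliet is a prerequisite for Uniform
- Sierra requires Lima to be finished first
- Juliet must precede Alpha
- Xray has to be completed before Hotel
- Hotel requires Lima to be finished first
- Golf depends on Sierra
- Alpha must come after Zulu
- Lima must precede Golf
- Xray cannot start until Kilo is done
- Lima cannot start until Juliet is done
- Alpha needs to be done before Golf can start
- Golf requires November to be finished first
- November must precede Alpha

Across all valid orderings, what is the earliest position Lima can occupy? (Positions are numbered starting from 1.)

The only activity forced before Lima (directly or transitively) is Juliet.
With 1 mandatory predecessor, the earliest Lima can sit is position 1+1 = 2, and placing just that one first achieves it.

2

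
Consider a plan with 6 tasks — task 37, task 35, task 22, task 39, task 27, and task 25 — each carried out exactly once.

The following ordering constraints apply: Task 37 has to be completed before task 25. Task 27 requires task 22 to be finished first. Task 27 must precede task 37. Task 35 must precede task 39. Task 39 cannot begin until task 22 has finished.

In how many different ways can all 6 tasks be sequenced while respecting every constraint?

14

The tasks with no prerequisites are task 35, task 22; any of them can be placed first.
Counting all ways to extend the partial order to a total order gives 14.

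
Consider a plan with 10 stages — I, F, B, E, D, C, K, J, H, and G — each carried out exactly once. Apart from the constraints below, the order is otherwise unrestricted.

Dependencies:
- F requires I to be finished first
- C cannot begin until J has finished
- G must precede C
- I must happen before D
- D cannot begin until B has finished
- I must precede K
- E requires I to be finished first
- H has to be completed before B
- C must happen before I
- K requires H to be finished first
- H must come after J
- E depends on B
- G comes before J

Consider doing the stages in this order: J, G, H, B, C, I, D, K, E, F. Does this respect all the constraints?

The sequence places J ahead of G.
But one of the constraints requires G before J, so this ordering violates it.

No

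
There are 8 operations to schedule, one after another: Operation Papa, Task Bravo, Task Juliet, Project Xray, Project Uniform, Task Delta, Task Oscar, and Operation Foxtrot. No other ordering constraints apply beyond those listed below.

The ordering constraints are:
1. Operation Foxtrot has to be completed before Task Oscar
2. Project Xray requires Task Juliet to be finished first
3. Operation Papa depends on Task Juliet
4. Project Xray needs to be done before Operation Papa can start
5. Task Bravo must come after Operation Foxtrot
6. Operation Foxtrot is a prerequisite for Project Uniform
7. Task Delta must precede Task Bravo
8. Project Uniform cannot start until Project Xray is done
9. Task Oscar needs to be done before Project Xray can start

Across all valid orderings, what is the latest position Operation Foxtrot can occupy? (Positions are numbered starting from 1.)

The operations that are forced after Operation Foxtrot, directly or by a chain of constraints, are Operation Papa, Task Bravo, Project Xray, Project Uniform, Task Oscar. That's 5 operations.
So at least 5 operations follow Operation Foxtrot, putting Operation Foxtrot no later than position 3. That position is achievable by scheduling everything else first.

3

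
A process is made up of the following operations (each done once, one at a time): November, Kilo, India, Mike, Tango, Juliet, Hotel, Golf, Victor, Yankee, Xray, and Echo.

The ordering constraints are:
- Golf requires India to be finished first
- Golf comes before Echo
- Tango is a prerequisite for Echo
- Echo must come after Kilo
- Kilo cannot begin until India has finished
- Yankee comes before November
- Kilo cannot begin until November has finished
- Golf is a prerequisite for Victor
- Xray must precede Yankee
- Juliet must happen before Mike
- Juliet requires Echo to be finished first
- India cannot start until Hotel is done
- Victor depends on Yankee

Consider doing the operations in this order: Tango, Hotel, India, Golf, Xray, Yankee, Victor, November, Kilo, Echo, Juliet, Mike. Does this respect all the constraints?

Going through the constraints one by one, each required predecessor appears earlier in the sequence than its dependent — e.g. Tango (position 1) is before Echo (position 10), as required.

Yes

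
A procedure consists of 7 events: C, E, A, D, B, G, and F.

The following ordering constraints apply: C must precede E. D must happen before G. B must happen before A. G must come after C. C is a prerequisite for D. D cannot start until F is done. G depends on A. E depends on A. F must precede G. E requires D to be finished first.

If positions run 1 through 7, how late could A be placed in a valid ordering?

5

Every event that must follow A has to come after it. Tracing all chains starting from A, those events are: E, G — 2 in total.
So at least 2 events follow A, putting A no later than position 5. That position is achievable by scheduling everything else first.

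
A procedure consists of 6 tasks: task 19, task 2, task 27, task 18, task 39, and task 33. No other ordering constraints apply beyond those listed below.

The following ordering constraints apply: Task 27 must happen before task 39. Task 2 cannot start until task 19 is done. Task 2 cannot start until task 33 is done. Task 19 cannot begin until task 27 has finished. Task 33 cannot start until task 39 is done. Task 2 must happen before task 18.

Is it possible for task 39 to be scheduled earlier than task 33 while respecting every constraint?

Task 39 is actually forced before task 33 by the constraints, so certainly some valid ordering has task 39 first.

Yes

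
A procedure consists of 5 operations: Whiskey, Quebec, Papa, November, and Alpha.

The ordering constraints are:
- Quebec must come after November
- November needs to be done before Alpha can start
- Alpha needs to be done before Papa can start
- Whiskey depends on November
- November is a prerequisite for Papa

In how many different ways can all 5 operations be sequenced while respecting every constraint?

12

November is the only operation with nothing required before it, so every ordering starts there.
Systematically extending each partial ordering one operation at a time and counting, there are 12 complete orderings.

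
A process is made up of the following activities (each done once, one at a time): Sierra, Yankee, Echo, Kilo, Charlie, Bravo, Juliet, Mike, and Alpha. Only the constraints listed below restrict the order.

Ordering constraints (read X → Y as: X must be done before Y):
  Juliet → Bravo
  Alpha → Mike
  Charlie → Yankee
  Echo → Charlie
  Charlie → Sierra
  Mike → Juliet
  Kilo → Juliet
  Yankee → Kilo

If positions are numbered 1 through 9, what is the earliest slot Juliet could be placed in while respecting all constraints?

7

Every activity that must precede Juliet has to come before it. Tracing all chains that end at Juliet, those activities are: Yankee, Echo, Kilo, Charlie, Mike, Alpha — 6 in total.
With 6 mandatory predecessors, the earliest Juliet can sit is position 6+1 = 7, and placing just those 6 first achieves it.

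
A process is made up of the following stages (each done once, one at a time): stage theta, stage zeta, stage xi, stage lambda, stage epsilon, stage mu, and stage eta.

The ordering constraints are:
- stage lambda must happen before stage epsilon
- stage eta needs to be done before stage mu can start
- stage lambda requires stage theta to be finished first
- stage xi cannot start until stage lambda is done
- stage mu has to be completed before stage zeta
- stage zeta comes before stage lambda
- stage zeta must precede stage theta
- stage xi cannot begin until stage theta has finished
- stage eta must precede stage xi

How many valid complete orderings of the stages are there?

Only stage eta has no prerequisites, so it must go first.
Systematically extending each partial ordering one stage at a time and counting, there are 2 complete orderings.

2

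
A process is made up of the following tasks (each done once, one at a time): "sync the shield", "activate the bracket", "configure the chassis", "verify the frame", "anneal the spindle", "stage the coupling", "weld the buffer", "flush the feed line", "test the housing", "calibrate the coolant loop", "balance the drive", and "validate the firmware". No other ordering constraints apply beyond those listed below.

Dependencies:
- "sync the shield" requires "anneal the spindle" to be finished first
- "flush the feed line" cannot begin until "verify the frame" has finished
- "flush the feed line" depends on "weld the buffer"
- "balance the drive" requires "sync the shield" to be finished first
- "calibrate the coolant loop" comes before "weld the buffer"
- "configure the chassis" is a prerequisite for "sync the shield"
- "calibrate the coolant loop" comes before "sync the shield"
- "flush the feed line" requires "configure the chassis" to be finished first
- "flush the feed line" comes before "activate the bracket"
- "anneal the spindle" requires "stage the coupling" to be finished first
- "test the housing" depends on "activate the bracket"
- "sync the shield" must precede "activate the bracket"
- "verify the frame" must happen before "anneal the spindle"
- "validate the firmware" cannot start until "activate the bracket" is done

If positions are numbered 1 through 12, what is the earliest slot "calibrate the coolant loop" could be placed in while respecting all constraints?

"calibrate the coolant loop" has no prerequisites at all, so it can go in position 1.

1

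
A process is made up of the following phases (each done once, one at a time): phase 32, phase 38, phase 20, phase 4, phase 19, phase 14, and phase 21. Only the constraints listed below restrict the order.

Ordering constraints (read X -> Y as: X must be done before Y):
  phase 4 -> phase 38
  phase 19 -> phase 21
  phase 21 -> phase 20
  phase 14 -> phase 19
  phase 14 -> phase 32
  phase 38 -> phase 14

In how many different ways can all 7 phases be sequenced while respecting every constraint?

Phase 4 is the only phase with nothing required before it, so every ordering starts there.
Systematically extending each partial ordering one phase at a time and counting, there are 4 complete orderings.

4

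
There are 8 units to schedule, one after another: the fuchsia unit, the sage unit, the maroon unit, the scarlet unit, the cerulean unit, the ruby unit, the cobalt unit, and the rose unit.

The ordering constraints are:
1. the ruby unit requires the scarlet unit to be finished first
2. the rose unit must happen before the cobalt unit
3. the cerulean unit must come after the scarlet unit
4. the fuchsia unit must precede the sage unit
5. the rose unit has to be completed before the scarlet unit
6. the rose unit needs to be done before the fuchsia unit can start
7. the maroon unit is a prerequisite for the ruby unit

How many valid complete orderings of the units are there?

645

2 units have no prerequisites (the maroon unit, the rose unit), so any of them could come first.
Counting all ways to extend the partial order to a total order gives 645.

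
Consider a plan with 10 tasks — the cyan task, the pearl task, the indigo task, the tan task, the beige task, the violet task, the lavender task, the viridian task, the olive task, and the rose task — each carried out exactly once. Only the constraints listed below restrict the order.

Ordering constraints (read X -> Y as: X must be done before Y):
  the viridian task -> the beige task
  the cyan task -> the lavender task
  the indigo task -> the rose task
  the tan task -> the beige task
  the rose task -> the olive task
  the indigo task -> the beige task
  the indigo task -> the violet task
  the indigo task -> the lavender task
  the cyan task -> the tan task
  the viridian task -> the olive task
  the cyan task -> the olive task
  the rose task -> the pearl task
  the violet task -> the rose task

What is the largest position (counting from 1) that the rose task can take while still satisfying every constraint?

Following every chain forward from the rose task, the tasks that must come later are the pearl task, the olive task — 2 of them.
So at least 2 tasks follow the rose task, putting the rose task no later than position 8. That position is achievable by scheduling everything else first.

8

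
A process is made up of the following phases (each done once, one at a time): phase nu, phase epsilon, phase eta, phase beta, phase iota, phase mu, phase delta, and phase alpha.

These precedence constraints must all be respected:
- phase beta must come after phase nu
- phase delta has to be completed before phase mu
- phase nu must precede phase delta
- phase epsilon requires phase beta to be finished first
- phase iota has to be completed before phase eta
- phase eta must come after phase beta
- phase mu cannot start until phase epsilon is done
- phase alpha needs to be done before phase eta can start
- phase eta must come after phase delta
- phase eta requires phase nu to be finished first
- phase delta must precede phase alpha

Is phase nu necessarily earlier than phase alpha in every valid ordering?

Yes

Chaining the stated constraints: phase nu → phase delta → phase alpha.
Hence phase nu necessarily comes before phase alpha.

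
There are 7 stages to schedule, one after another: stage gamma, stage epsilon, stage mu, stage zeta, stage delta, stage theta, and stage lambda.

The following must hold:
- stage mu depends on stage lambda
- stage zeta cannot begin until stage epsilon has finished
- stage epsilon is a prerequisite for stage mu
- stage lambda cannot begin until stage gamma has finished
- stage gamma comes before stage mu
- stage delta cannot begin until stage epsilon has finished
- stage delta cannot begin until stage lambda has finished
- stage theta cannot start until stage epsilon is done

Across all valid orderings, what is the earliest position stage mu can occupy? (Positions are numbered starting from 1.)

4

Every stage that must precede stage mu has to come before it. Tracing all chains that end at stage mu, those stages are: stage gamma, stage epsilon, stage lambda — 3 in total.
With 3 mandatory predecessors, the earliest stage mu can sit is position 3+1 = 4, and placing just those 3 first achieves it.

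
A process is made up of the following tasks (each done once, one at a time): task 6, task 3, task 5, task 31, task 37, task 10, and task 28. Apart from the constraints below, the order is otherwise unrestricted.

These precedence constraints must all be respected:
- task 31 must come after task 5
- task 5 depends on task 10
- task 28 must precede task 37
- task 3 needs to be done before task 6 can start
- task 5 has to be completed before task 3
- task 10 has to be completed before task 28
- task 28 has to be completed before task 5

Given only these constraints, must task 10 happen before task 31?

Chaining the stated constraints: task 10 → task 5 → task 31.
Hence task 10 necessarily comes before task 31.

Yes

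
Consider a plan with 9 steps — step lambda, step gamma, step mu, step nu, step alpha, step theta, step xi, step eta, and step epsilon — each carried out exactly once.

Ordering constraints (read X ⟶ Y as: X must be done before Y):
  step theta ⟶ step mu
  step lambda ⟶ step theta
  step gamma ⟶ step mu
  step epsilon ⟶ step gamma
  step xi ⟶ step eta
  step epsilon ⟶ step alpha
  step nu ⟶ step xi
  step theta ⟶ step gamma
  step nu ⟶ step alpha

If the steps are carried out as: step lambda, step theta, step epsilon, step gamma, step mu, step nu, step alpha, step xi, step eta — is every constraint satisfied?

Every stated constraint is respected: step epsilon sits at position 3, ahead of step alpha at position 7, and each of the other listed pairs likewise has the predecessor earlier in the sequence.

Yes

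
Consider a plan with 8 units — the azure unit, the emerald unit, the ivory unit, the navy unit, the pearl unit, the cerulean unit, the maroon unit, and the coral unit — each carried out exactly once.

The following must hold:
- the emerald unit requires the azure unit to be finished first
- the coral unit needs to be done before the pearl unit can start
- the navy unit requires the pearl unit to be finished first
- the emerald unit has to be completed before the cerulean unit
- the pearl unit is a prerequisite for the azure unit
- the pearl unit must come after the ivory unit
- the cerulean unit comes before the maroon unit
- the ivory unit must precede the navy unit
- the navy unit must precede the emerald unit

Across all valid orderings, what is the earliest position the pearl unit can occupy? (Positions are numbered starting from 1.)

Every unit that must precede the pearl unit has to come before it. Tracing all chains that end at the pearl unit, those units are: the ivory unit, the coral unit — 2 in total.
With 2 mandatory predecessors, the earliest the pearl unit can sit is position 2+1 = 3, and placing just those 2 first achieves it.

3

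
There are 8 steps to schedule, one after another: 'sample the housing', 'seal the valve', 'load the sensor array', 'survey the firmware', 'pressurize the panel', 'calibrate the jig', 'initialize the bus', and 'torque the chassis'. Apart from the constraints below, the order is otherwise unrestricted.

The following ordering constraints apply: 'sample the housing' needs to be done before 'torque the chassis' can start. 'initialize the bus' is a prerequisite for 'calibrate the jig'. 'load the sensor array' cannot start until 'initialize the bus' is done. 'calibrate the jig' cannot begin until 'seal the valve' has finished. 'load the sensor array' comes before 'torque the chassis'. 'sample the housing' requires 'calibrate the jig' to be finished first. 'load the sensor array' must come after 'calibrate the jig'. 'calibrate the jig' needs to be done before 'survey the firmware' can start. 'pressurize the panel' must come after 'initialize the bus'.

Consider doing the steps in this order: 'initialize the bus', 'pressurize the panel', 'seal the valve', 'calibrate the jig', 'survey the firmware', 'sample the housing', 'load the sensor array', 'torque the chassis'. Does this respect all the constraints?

Yes

Going through the constraints one by one, each required predecessor appears earlier in the sequence than its dependent — e.g. 'initialize the bus' (position 1) is before 'load the sensor array' (position 7), as required.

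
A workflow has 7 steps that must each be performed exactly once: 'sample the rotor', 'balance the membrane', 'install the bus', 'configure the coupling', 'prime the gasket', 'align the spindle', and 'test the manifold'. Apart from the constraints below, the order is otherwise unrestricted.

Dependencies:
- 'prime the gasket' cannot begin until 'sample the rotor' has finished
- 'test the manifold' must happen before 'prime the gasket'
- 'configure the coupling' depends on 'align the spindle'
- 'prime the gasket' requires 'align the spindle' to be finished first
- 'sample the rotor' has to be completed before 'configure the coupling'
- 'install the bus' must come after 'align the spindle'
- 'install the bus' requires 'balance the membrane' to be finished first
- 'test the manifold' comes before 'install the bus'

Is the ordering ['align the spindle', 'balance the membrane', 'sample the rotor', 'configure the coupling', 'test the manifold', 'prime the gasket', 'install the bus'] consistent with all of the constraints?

Checking each listed constraint against this order: for instance, 'align the spindle' is in position 1 and 'install the bus' in position 7, so that constraint holds — and the remaining constraints check out the same way.

Yes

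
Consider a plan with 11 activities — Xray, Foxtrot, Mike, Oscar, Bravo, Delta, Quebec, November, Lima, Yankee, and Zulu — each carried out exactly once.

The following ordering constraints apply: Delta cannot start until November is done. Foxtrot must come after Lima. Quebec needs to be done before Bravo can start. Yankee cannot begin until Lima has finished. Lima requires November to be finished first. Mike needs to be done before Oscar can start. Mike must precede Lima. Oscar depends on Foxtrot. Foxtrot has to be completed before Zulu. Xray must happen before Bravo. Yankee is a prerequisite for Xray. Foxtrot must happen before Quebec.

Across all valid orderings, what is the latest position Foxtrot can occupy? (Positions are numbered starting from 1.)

7

Following every chain forward from Foxtrot, the activities that must come later are Oscar, Bravo, Quebec, Zulu — 4 of them.
With 4 mandatory successors out of 11 activities total, the latest slot for Foxtrot is 11−4 = 7, and it's reachable by doing all non-successors before Foxtrot.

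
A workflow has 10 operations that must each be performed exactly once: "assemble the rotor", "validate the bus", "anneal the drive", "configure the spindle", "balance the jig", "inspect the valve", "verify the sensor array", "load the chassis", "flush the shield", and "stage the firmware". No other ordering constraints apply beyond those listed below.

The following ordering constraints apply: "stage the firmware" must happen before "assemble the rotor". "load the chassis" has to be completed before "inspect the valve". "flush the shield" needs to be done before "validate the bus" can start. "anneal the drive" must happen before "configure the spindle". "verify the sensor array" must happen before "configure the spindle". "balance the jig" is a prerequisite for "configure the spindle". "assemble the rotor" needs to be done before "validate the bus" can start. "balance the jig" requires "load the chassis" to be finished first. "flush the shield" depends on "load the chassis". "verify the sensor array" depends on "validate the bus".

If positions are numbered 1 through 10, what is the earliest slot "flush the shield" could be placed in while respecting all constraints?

2

Working backwards through the constraints from "flush the shield", its only required predecessor is "load the chassis".
With 1 mandatory predecessor, the earliest "flush the shield" can sit is position 1+1 = 2, and placing just that one first achieves it.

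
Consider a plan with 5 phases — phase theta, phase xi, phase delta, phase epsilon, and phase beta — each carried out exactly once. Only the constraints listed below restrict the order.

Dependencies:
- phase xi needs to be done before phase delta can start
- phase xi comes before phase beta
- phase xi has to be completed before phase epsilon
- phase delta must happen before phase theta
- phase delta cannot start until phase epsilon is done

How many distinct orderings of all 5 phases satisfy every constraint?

4

Phase xi is the only phase with nothing required before it, so every ordering starts there.
Counting all ways to extend the partial order to a total order gives 4.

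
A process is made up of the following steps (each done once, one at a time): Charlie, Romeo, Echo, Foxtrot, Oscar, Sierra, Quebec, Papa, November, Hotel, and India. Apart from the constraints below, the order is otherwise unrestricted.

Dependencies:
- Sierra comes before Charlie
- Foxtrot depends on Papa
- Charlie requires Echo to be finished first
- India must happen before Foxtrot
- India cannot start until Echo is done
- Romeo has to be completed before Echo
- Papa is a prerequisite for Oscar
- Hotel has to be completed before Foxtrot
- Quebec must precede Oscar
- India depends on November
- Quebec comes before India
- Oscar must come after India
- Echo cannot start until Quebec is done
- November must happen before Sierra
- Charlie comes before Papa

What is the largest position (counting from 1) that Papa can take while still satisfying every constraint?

The steps that are forced after Papa, directly or by a chain of constraints, are Foxtrot, Oscar. That's 2 steps.
So at least 2 steps follow Papa, putting Papa no later than position 9. That position is achievable by scheduling everything else first.

9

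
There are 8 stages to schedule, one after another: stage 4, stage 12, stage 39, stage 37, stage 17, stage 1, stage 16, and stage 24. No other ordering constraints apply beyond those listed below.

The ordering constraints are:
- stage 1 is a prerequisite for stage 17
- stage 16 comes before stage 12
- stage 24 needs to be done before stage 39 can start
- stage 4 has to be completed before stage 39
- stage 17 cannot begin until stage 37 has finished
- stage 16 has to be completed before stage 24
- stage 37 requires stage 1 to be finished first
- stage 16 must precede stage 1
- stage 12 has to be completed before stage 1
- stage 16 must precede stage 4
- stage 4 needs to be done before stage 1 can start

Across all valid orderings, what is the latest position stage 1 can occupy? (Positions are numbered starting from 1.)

6

The stages that are forced after stage 1, directly or by a chain of constraints, are stage 37, stage 17. That's 2 stages.
So at least 2 stages follow stage 1, putting stage 1 no later than position 6. That position is achievable by scheduling everything else first.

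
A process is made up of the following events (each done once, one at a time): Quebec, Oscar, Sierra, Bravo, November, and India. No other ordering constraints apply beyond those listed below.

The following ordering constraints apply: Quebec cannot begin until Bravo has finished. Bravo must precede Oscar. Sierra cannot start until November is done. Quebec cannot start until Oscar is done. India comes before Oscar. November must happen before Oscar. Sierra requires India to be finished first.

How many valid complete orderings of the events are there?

20

3 events have no prerequisites (Bravo, November, India), so any of them could come first.
Systematically extending each partial ordering one event at a time and counting, there are 20 complete orderings.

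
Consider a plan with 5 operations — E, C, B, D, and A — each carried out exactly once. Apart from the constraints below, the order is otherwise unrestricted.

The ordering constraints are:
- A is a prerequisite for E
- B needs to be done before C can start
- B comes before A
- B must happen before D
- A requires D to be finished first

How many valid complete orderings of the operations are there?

Only B has no prerequisites, so it must go first.
Enumerating by repeatedly choosing an available operation (one whose prerequisites are all placed) gives 4 distinct complete orderings.

4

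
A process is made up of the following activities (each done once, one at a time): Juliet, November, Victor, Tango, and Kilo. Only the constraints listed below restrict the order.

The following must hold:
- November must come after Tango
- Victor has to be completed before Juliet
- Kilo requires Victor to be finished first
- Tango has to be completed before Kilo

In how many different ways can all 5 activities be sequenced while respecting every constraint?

16

2 activities have no prerequisites (Victor, Tango), so any of them could come first.
Systematically extending each partial ordering one activity at a time and counting, there are 16 complete orderings.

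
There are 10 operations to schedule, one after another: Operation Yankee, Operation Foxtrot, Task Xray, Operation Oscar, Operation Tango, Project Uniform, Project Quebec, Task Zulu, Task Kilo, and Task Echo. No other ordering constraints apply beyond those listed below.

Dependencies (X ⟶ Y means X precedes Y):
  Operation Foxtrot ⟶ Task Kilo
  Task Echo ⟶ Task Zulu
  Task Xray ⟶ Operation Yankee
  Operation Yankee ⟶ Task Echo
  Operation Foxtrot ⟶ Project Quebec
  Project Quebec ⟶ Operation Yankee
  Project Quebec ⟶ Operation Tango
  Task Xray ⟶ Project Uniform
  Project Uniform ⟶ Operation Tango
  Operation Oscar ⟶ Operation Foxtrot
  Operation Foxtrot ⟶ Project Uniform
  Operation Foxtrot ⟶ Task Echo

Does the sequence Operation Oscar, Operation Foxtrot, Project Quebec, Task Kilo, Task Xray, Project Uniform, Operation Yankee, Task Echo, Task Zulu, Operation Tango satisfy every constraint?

Yes

Going through the constraints one by one, each required predecessor appears earlier in the sequence than its dependent — e.g. Project Quebec (position 3) is before Operation Tango (position 10), as required.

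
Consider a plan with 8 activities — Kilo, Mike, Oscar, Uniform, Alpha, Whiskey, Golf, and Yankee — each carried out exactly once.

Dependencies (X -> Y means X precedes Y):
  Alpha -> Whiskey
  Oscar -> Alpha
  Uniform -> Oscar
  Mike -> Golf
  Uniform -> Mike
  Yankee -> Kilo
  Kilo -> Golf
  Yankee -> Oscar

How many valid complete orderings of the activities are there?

2 activities have no prerequisites (Uniform, Yankee), so any of them could come first.
Enumerating by repeatedly choosing an available activity (one whose prerequisites are all placed) gives 100 distinct complete orderings.

100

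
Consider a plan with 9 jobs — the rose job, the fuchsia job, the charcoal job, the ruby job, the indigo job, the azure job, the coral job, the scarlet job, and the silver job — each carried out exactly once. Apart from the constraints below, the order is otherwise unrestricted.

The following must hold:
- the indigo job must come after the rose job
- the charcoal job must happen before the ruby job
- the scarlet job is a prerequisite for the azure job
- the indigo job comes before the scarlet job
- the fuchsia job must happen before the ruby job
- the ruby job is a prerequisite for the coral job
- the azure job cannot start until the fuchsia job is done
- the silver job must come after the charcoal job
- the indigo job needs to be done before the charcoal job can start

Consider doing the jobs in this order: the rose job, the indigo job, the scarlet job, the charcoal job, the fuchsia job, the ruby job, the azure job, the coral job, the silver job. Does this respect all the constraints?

Yes

Going through the constraints one by one, each required predecessor appears earlier in the sequence than its dependent — e.g. the charcoal job (position 4) is before the silver job (position 9), as required.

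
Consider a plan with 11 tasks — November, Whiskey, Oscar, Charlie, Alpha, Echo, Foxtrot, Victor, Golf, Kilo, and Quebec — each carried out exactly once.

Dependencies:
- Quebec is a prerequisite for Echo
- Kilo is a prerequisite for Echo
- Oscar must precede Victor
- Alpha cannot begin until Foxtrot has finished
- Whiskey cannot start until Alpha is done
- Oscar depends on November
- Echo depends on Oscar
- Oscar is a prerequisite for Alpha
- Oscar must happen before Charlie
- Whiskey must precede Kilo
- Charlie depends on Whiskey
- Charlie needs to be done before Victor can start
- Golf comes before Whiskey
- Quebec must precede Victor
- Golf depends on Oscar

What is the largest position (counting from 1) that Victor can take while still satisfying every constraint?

11

Nothing depends on Victor, so it can be the final task, position 11.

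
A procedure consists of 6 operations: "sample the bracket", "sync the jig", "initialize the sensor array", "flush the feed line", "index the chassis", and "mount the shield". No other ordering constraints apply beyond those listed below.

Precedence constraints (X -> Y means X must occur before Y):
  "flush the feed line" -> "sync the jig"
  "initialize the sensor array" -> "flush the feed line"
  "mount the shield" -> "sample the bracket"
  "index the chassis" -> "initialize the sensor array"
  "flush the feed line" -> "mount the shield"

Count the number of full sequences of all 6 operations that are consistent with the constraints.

3

Only "index the chassis" has no prerequisites, so it must go first.
Counting all ways to extend the partial order to a total order gives 3.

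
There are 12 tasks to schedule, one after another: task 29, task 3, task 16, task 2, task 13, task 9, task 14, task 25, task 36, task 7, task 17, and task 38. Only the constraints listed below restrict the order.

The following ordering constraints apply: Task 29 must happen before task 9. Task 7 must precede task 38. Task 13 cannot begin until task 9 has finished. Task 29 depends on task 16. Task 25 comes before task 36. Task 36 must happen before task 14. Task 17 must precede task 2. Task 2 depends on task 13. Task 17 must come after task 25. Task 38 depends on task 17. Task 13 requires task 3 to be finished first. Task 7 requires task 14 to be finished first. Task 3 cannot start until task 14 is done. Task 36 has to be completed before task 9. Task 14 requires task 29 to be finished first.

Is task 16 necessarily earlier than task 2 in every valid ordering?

There is a constraint chain task 16 → task 29 → task 9 → task 13 → task 2.
Hence task 16 necessarily comes before task 2.

Yes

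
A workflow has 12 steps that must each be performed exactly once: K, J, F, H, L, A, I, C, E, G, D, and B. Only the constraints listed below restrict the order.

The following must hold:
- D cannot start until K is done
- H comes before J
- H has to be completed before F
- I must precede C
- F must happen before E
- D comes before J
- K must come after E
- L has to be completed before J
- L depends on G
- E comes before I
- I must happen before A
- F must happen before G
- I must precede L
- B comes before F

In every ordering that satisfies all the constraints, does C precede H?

No

The constraints actually force H before C (via H → F → E → I → C), not the other way around.
So C never precedes H.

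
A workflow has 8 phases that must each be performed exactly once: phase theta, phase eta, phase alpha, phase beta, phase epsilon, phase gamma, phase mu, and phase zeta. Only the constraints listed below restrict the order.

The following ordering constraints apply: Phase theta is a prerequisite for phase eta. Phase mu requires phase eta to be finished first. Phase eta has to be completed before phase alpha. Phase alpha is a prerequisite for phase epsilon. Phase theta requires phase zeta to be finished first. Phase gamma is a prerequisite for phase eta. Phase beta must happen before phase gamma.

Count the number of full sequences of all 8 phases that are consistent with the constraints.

18

The phases with no prerequisites are phase beta, phase zeta; any of them can be placed first.
Enumerating by repeatedly choosing an available phase (one whose prerequisites are all placed) gives 18 distinct complete orderings.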